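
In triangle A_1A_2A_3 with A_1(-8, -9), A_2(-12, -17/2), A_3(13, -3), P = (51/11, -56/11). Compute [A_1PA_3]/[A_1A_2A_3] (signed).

2/11

[A_1A_2A_3] = ½·((-8)·(-17/2−(-3)) + (-12)·(-3−(-9)) + 13·(-9−(-17/2))) = ½·(44 − 72 − 13/2) = -69/4.
[A_1PA_3] = ½·((-8)·(-56/11−(-3)) + (51/11)·(-3−(-9)) + 13·(-9−(-56/11))) = ½·(184/11 + 306/11 − 559/11) = -69/22, so the ratio is (-69/22)/(-69/4) = 2/11.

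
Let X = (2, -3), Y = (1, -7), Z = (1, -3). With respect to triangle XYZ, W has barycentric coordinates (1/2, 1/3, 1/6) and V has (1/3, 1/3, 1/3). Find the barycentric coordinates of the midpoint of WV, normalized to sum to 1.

Since both coordinate triples sum to 1, the midpoint's barycentrics are the componentwise average.
(1/2+1/3)/2 = 5/12; similarly 1/3 and 1/4.

(5/12, 1/3, 1/4)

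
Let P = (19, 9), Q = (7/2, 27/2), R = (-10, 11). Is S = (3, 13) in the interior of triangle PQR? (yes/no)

yes

Barycentric coordinates of S: (11/199, 168/199, 20/199).
The three coordinates are positive, positive, positive; a point is interior exactly when all three are positive.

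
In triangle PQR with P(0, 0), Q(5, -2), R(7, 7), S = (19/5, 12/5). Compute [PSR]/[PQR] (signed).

1/5

[PQR] = ½·(0·(-2−7) + 5·(7−0) + 7·(0−(-2))) = ½·(0 + 35 + 14) = 49/2.
[PSR] = ½·(0·(12/5−7) + (19/5)·(7−0) + 7·(0−(12/5))) = ½·(0 + 133/5 − 84/5) = 49/10, so the ratio is (49/10)/(49/2) = 1/5.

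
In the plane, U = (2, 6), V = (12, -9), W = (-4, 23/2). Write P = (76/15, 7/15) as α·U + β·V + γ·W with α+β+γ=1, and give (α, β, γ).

Signed area of the reference triangle: [UVW] = ½·(2·(-9−(23/2)) + 12·(23/2−6) + (-4)·(6−(-9))) = ½·(-41 + 66 − 60) = -35/2.
[PVW] = ½·((76/15)·(-9−(23/2)) + 12·(23/2−(7/15)) + (-4)·(7/15−(-9))) = ½·(-1558/15 + 662/5 − 568/15) = -14/3, so the U-coordinate is (-14/3)/(-35/2) = 4/15.
[UPW] = ½·(2·(7/15−(23/2)) + (76/15)·(23/2−6) + (-4)·(6−(7/15))) = ½·(-331/15 + 418/15 − 332/15) = -49/6, so the V-coordinate is 7/15.
[UVP] = ½·(2·(-9−(7/15)) + 12·(7/15−6) + (76/15)·(6−(-9))) = ½·(-284/15 − 332/5 + 76) = -14/3, so the W-coordinate is 4/15.
Check: 4/15 + 7/15 + 4/15 = 1.

(4/15, 7/15, 4/15)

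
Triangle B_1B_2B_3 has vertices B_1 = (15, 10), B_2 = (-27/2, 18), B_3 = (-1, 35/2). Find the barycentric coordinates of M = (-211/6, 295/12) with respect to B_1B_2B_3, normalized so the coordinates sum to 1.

Signed area of the reference triangle: [B_1B_2B_3] = ½·(15·(18−(35/2)) + (-27/2)·(35/2−10) + (-1)·(10−18)) = ½·(15/2 − 405/4 + 8) = -343/8.
[MB_2B_3] = ½·((-211/6)·(18−(35/2)) + (-27/2)·(35/2−(295/12)) + (-1)·(295/12−18)) = ½·(-211/12 + 765/8 − 79/12) = 1715/48, so the B_1-coordinate is (1715/48)/(-343/8) = -5/6.
[B_1MB_3] = ½·(15·(295/12−(35/2)) + (-211/6)·(35/2−10) + (-1)·(10−(295/12))) = ½·(425/4 − 1055/4 + 175/12) = -1715/24, so the B_2-coordinate is 5/3.
[B_1B_2M] = ½·(15·(18−(295/12)) + (-27/2)·(295/12−10) + (-211/6)·(10−18)) = ½·(-395/4 − 1575/8 + 844/3) = -343/48, so the B_3-coordinate is 1/6.
Check: -5/6 + 5/3 + 1/6 = 1.

(-5/6, 5/3, 1/6)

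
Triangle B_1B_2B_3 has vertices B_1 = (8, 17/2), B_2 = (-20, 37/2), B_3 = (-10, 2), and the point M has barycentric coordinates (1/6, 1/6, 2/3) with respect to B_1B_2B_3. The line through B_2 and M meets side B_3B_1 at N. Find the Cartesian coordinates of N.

Line B_2M meets B_3B_1 where the B_2-coordinate vanishes; zeroing M's B_2-weight and renormalizing leaves B_3, B_1-weights 2/3 : 1/6 → (4/5, 1/5).
So N = (4/5)·B_3 + (1/5)·B_1 = (-32/5, 33/10).

(-32/5, 33/10)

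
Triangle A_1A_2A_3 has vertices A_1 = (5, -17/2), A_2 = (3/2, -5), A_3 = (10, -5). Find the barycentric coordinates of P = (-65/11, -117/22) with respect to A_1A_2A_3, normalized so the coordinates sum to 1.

(1/11, 20/11, -10/11)

Signed area of the reference triangle: [A_1A_2A_3] = ½·(5·(-5−(-5)) + (3/2)·(-5−(-17/2)) + 10·(-17/2−(-5))) = ½·(0 + 21/4 − 35) = -119/8.
[PA_2A_3] = ½·((-65/11)·(-5−(-5)) + (3/2)·(-5−(-117/22)) + 10·(-117/22−(-5))) = ½·(0 + 21/44 − 35/11) = -119/88, so the A_1-coordinate is (-119/88)/(-119/8) = 1/11.
[A_1PA_3] = ½·(5·(-117/22−(-5)) + (-65/11)·(-5−(-17/2)) + 10·(-17/2−(-117/22))) = ½·(-35/22 − 455/22 − 350/11) = -595/22, so the A_2-coordinate is 20/11.
[A_1A_2P] = ½·(5·(-5−(-117/22)) + (3/2)·(-117/22−(-17/2)) + (-65/11)·(-17/2−(-5))) = ½·(35/22 + 105/22 + 455/22) = 595/44, so the A_3-coordinate is -10/11.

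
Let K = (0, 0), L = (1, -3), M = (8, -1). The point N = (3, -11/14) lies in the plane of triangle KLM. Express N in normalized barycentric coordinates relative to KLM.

(1/2, 1/7, 5/14)

Signed area of the reference triangle: [KLM] = ½·(0·(-3−(-1)) + 1·(-1−0) + 8·(0−(-3))) = ½·(0 − 1 + 24) = 23/2.
[NLM] = ½·(3·(-3−(-1)) + 1·(-1−(-11/14)) + 8·(-11/14−(-3))) = ½·(-6 − 3/14 + 124/7) = 23/4, so the K-coordinate is (23/4)/(23/2) = 1/2.
[KNM] = ½·(0·(-11/14−(-1)) + 3·(-1−0) + 8·(0−(-11/14))) = ½·(0 − 3 + 44/7) = 23/14, so the L-coordinate is 1/7.
[KLN] = ½·(0·(-3−(-11/14)) + 1·(-11/14−0) + 3·(0−(-3))) = ½·(0 − 11/14 + 9) = 115/28, so the M-coordinate is 5/14.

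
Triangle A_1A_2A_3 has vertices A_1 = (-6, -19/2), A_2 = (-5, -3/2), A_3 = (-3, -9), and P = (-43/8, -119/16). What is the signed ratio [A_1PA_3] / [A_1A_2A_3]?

[A_1A_2A_3] = ½·((-6)·(-3/2−(-9)) + (-5)·(-9−(-19/2)) + (-3)·(-19/2−(-3/2))) = ½·(-45 − 5/2 + 24) = -47/4.
[A_1PA_3] = ½·((-6)·(-119/16−(-9)) + (-43/8)·(-9−(-19/2)) + (-3)·(-19/2−(-119/16))) = ½·(-75/8 − 43/16 + 99/16) = -47/16, so the ratio is (-47/16)/(-47/4) = 1/4.

1/4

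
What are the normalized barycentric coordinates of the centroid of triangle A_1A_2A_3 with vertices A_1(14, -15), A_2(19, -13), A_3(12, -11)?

(1/3, 1/3, 1/3)

The centroid is the average of the vertices, so each weight is 1/3.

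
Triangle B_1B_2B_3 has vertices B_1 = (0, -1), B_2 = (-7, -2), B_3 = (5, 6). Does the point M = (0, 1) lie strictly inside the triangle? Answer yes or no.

Barycentric coordinates of M: (5/11, 5/22, 7/22).
The three coordinates are positive, positive, positive; a point is interior exactly when all three are positive.

yes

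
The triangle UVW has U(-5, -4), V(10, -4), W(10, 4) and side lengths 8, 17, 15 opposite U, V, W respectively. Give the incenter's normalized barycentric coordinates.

The incenter has barycentric coordinates proportional to the opposite side lengths: (8 : 17 : 15).
Normalizing by 8+17+15 = 40 gives (1/5, 17/40, 3/8).

(1/5, 17/40, 3/8)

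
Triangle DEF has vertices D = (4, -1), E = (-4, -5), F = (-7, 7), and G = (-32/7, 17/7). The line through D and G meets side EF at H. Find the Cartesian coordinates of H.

Barycentric coordinates of G with respect to DEF: (1/7, 2/7, 4/7).
On side EF the D-coordinate is zero; dropping G's D-weight 1/7 and renormalizing the remaining 2/7 : 4/7 gives weights 1/3, 2/3 on E, F.
H = (1/3)·(-4, -5) + (2/3)·(-7, 7) = (-6, 3).

(-6, 3)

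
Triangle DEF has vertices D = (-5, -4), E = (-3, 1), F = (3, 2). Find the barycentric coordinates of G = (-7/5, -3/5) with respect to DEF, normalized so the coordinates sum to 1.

Signed area of the reference triangle: [DEF] = ½·((-5)·(1−2) + (-3)·(2−(-4)) + 3·(-4−1)) = ½·(5 − 18 − 15) = -14.
[GEF] = ½·((-7/5)·(1−2) + (-3)·(2−(-3/5)) + 3·(-3/5−1)) = ½·(7/5 − 39/5 − 24/5) = -28/5, so the D-coordinate is (-28/5)/(-14) = 2/5.
[DGF] = ½·((-5)·(-3/5−2) + (-7/5)·(2−(-4)) + 3·(-4−(-3/5))) = ½·(13 − 42/5 − 51/5) = -14/5, so the E-coordinate is 1/5.
[DEG] = ½·((-5)·(1−(-3/5)) + (-3)·(-3/5−(-4)) + (-7/5)·(-4−1)) = ½·(-8 − 51/5 + 7) = -28/5, so the F-coordinate is 2/5.
Check: 2/5 + 1/5 + 2/5 = 1.

(2/5, 1/5, 2/5)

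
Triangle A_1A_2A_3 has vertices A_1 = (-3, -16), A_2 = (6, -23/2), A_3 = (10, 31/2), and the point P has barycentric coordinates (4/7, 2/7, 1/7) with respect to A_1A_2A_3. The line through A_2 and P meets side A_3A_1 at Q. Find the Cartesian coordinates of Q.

(-2/5, -97/10)

Line A_2P meets A_3A_1 where the A_2-coordinate vanishes; zeroing P's A_2-weight and renormalizing leaves A_3, A_1-weights 1/7 : 4/7 → (1/5, 4/5).
So Q = (1/5)·A_3 + (4/5)·A_1 = (-2/5, -97/10).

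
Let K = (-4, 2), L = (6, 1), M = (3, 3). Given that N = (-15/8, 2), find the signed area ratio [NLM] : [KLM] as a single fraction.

3/4

[KLM] = ½·((-4)·(1−3) + 6·(3−2) + 3·(2−1)) = ½·(8 + 6 + 3) = 17/2.
[NLM] = ½·((-15/8)·(1−3) + 6·(3−2) + 3·(2−1)) = ½·(15/4 + 6 + 3) = 51/8, so the ratio is (51/8)/(17/2) = 3/4.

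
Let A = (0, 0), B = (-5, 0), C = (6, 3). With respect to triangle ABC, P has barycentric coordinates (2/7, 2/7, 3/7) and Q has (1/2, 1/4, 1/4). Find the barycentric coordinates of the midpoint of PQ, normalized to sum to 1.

Since both coordinate triples sum to 1, the midpoint's barycentrics are the componentwise average.
(2/7+1/2)/2 = 11/28; similarly 15/56 and 19/56.

(11/28, 15/56, 19/56)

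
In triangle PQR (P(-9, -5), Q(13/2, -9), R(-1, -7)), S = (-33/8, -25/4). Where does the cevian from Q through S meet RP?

(-23/3, -16/3)

Barycentric coordinates of S with respect to PQR: (5/8, 1/4, 1/8).
On side RP the Q-coordinate is zero; dropping S's Q-weight 1/4 and renormalizing the remaining 1/8 : 5/8 gives weights 1/6, 5/6 on R, P.
T = (1/6)·(-1, -7) + (5/6)·(-9, -5) = (-23/3, -16/3).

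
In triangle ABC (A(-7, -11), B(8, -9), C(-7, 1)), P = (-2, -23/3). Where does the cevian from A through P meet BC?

Barycentric coordinates of P with respect to ABC: (4/9, 1/3, 2/9).
On side BC the A-coordinate is zero; dropping P's A-weight 4/9 and renormalizing the remaining 1/3 : 2/9 gives weights 3/5, 2/5 on B, C.
Q = (3/5)·(8, -9) + (2/5)·(-7, 1) = (2, -5).

(2, -5)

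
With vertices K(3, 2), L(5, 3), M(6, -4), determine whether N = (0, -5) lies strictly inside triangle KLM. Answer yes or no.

Barycentric coordinates of N: (43/15, -13/5, 11/15).
The three coordinates are positive, negative, positive; a point is interior exactly when all three are positive.

no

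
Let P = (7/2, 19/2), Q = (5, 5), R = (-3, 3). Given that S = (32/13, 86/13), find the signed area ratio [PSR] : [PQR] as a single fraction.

[PQR] = ½·((7/2)·(5−3) + 5·(3−(19/2)) + (-3)·(19/2−5)) = ½·(7 − 65/2 − 27/2) = -39/2.
[PSR] = ½·((7/2)·(86/13−3) + (32/13)·(3−(19/2)) + (-3)·(19/2−(86/13))) = ½·(329/26 − 16 − 225/26) = -6, so the ratio is (-6)/(-39/2) = 4/13.

4/13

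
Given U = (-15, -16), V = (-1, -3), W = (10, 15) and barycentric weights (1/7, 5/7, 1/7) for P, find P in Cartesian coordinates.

(-10/7, -16/7)

P = (1/7)·U + (5/7)·V + (1/7)·W.
x-coordinate: (1/7)·(-15) + (5/7)·(-1) + (1/7)·10 = -10/7.
y-coordinate: (1/7)·(-16) + (5/7)·(-3) + (1/7)·15 = -16/7.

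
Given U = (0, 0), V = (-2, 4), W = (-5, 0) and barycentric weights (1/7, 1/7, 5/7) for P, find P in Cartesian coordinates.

(-27/7, 4/7)

P = (1/7)·U + (1/7)·V + (5/7)·W.
x-coordinate: (1/7)·0 + (1/7)·(-2) + (5/7)·(-5) = -27/7.
y-coordinate: (1/7)·0 + (1/7)·4 + (5/7)·0 = 4/7.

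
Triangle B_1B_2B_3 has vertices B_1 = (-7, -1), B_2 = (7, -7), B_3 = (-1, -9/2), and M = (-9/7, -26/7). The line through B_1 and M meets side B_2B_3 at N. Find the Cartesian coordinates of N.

Barycentric coordinates of M with respect to B_1B_2B_3: (3/7, 2/7, 2/7).
On side B_2B_3 the B_1-coordinate is zero; dropping M's B_1-weight 3/7 and renormalizing the remaining 2/7 : 2/7 gives weights 1/2, 1/2 on B_2, B_3.
N = (1/2)·(7, -7) + (1/2)·(-1, -9/2) = (3, -23/4).

(3, -23/4)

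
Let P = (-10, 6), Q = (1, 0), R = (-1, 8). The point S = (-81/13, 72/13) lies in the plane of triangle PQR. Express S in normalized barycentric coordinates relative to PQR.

Signed area of the reference triangle: [PQR] = ½·((-10)·(0−8) + 1·(8−6) + (-1)·(6−0)) = ½·(80 + 2 − 6) = 38.
[SQR] = ½·((-81/13)·(0−8) + 1·(8−(72/13)) + (-1)·(72/13−0)) = ½·(648/13 + 32/13 − 72/13) = 304/13, so the P-coordinate is (304/13)/38 = 8/13.
[PSR] = ½·((-10)·(72/13−8) + (-81/13)·(8−6) + (-1)·(6−(72/13))) = ½·(320/13 − 162/13 − 6/13) = 76/13, so the Q-coordinate is 2/13.
[PQS] = ½·((-10)·(0−(72/13)) + 1·(72/13−6) + (-81/13)·(6−0)) = ½·(720/13 − 6/13 − 486/13) = 114/13, so the R-coordinate is 3/13.

(8/13, 2/13, 3/13)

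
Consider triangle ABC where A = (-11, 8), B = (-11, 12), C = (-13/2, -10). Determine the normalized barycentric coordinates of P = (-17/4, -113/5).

Signed area of the reference triangle: [ABC] = ½·((-11)·(12−(-10)) + (-11)·(-10−8) + (-13/2)·(8−12)) = ½·(-242 + 198 + 26) = -9.
[PBC] = ½·((-17/4)·(12−(-10)) + (-11)·(-10−(-113/5)) + (-13/2)·(-113/5−12)) = ½·(-187/2 − 693/5 + 2249/10) = -18/5, so the A-coordinate is (-18/5)/(-9) = 2/5.
[APC] = ½·((-11)·(-113/5−(-10)) + (-17/4)·(-10−8) + (-13/2)·(8−(-113/5))) = ½·(693/5 + 153/2 − 1989/10) = 81/10, so the B-coordinate is -9/10.
[ABP] = ½·((-11)·(12−(-113/5)) + (-11)·(-113/5−8) + (-17/4)·(8−12)) = ½·(-1903/5 + 1683/5 + 17) = -27/2, so the C-coordinate is 3/2.
Check: 2/5 − 9/10 + 3/2 = 1.

(2/5, -9/10, 3/2)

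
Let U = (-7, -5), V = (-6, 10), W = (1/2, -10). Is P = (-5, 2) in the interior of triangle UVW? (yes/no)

yes

Barycentric coordinates of P: (64/235, 25/47, 46/235).
The three coordinates are positive, positive, positive; a point is interior exactly when all three are positive.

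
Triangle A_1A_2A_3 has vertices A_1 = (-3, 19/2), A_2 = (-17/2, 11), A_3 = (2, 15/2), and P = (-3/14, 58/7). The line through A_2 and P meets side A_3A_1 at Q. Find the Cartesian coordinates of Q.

(7/6, 47/6)

Barycentric coordinates of P with respect to A_1A_2A_3: (1/7, 1/7, 5/7).
On side A_3A_1 the A_2-coordinate is zero; dropping P's A_2-weight 1/7 and renormalizing the remaining 5/7 : 1/7 gives weights 5/6, 1/6 on A_3, A_1.
Q = (5/6)·(2, 15/2) + (1/6)·(-3, 19/2) = (7/6, 47/6).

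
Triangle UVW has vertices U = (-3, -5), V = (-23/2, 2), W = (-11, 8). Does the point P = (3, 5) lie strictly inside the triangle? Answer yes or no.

no

Barycentric coordinates of P: (171/109, -316/109, 254/109).
The three coordinates are positive, negative, positive; a point is interior exactly when all three are positive.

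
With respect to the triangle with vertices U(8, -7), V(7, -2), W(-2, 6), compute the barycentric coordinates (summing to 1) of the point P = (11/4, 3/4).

(1/4, 1/4, 1/2)

Signed area of the reference triangle: [UVW] = ½·(8·(-2−6) + 7·(6−(-7)) + (-2)·(-7−(-2))) = ½·(-64 + 91 + 10) = 37/2.
[PVW] = ½·((11/4)·(-2−6) + 7·(6−(3/4)) + (-2)·(3/4−(-2))) = ½·(-22 + 147/4 − 11/2) = 37/8, so the U-coordinate is (37/8)/(37/2) = 1/4.
[UPW] = ½·(8·(3/4−6) + (11/4)·(6−(-7)) + (-2)·(-7−(3/4))) = ½·(-42 + 143/4 + 31/2) = 37/8, so the V-coordinate is 1/4.
[UVP] = ½·(8·(-2−(3/4)) + 7·(3/4−(-7)) + (11/4)·(-7−(-2))) = ½·(-22 + 217/4 − 55/4) = 37/4, so the W-coordinate is 1/2.
Check: 1/4 + 1/4 + 1/2 = 1.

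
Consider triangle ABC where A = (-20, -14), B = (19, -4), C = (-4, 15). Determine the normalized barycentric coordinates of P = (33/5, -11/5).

Signed area of the reference triangle: [ABC] = ½·((-20)·(-4−15) + 19·(15−(-14)) + (-4)·(-14−(-4))) = ½·(380 + 551 + 40) = 971/2.
[PBC] = ½·((33/5)·(-4−15) + 19·(15−(-11/5)) + (-4)·(-11/5−(-4))) = ½·(-627/5 + 1634/5 − 36/5) = 971/10, so the A-coordinate is (971/10)/(971/2) = 1/5.
[APC] = ½·((-20)·(-11/5−15) + (33/5)·(15−(-14)) + (-4)·(-14−(-11/5))) = ½·(344 + 957/5 + 236/5) = 2913/10, so the B-coordinate is 3/5.
[ABP] = ½·((-20)·(-4−(-11/5)) + 19·(-11/5−(-14)) + (33/5)·(-14−(-4))) = ½·(36 + 1121/5 − 66) = 971/10, so the C-coordinate is 1/5.

(1/5, 3/5, 1/5)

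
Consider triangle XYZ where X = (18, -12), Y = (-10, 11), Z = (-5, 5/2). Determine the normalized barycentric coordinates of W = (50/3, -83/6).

(5/6, -1/2, 2/3)

Signed area of the reference triangle: [XYZ] = ½·(18·(11−(5/2)) + (-10)·(5/2−(-12)) + (-5)·(-12−11)) = ½·(153 − 145 + 115) = 123/2.
[WYZ] = ½·((50/3)·(11−(5/2)) + (-10)·(5/2−(-83/6)) + (-5)·(-83/6−11)) = ½·(425/3 − 490/3 + 745/6) = 205/4, so the X-coordinate is (205/4)/(123/2) = 5/6.
[XWZ] = ½·(18·(-83/6−(5/2)) + (50/3)·(5/2−(-12)) + (-5)·(-12−(-83/6))) = ½·(-294 + 725/3 − 55/6) = -123/4, so the Y-coordinate is -1/2.
[XYW] = ½·(18·(11−(-83/6)) + (-10)·(-83/6−(-12)) + (50/3)·(-12−11)) = ½·(447 + 55/3 − 1150/3) = 41, so the Z-coordinate is 2/3.
Check: 5/6 − 1/2 + 2/3 = 1.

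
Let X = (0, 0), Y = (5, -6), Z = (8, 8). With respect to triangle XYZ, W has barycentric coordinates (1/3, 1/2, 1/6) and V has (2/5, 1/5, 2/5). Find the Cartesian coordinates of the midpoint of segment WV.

(241/60, 1/6)

Barycentric coordinates of the midpoint are the average: (11/30, 7/20, 17/60).
Converting: (11/30)·X + (7/20)·Y + (17/60)·Z = (241/60, 1/6).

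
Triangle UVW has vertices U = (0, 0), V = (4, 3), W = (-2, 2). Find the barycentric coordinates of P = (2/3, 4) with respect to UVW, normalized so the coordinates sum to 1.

Signed area of the reference triangle: [UVW] = ½·(0·(3−2) + 4·(2−0) + (-2)·(0−3)) = ½·(0 + 8 + 6) = 7.
[PVW] = ½·((2/3)·(3−2) + 4·(2−4) + (-2)·(4−3)) = ½·(2/3 − 8 − 2) = -14/3, so the U-coordinate is (-14/3)/7 = -2/3.
[UPW] = ½·(0·(4−2) + (2/3)·(2−0) + (-2)·(0−4)) = ½·(0 + 4/3 + 8) = 14/3, so the V-coordinate is 2/3.
[UVP] = ½·(0·(3−4) + 4·(4−0) + (2/3)·(0−3)) = ½·(0 + 16 − 2) = 7, so the W-coordinate is 1.

(-2/3, 2/3, 1)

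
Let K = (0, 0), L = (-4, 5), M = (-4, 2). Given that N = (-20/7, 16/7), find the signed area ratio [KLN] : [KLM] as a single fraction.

3/7

[KLM] = ½·(0·(5−2) + (-4)·(2−0) + (-4)·(0−5)) = ½·(0 − 8 + 20) = 6.
[KLN] = ½·(0·(5−(16/7)) + (-4)·(16/7−0) + (-20/7)·(0−5)) = ½·(0 − 64/7 + 100/7) = 18/7, so the ratio is (18/7)/6 = 3/7.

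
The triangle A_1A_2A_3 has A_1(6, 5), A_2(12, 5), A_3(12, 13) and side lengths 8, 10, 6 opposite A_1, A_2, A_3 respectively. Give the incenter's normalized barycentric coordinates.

The incenter has barycentric coordinates proportional to the opposite side lengths: (8 : 10 : 6).
Normalizing by 8+10+6 = 24 gives (1/3, 5/12, 1/4).

(1/3, 5/12, 1/4)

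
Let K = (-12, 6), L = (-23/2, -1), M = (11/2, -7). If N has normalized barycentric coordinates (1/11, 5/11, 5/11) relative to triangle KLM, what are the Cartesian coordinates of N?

N = (1/11)·K + (5/11)·L + (5/11)·M.
x-coordinate: (1/11)·(-12) + (5/11)·(-23/2) + (5/11)·(11/2) = -42/11.
y-coordinate: (1/11)·6 + (5/11)·(-1) + (5/11)·(-7) = -34/11.

(-42/11, -34/11)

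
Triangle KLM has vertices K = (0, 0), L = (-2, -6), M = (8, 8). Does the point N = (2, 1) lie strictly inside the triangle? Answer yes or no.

Barycentric coordinates of N: (7/16, 1/4, 5/16).
The three coordinates are positive, positive, positive; a point is interior exactly when all three are positive.

yes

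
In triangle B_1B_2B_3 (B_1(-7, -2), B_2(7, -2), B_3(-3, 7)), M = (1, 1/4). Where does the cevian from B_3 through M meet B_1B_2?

Barycentric coordinates of M with respect to B_1B_2B_3: (1/4, 1/2, 1/4).
On side B_1B_2 the B_3-coordinate is zero; dropping M's B_3-weight 1/4 and renormalizing the remaining 1/4 : 1/2 gives weights 1/3, 2/3 on B_1, B_2.
N = (1/3)·(-7, -2) + (2/3)·(7, -2) = (7/3, -2).

(7/3, -2)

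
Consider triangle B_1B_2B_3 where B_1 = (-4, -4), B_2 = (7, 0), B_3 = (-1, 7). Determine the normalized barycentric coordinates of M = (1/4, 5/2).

Signed area of the reference triangle: [B_1B_2B_3] = ½·((-4)·(0−7) + 7·(7−(-4)) + (-1)·(-4−0)) = ½·(28 + 77 + 4) = 109/2.
[MB_2B_3] = ½·((1/4)·(0−7) + 7·(7−(5/2)) + (-1)·(5/2−0)) = ½·(-7/4 + 63/2 − 5/2) = 109/8, so the B_1-coordinate is (109/8)/(109/2) = 1/4.
[B_1MB_3] = ½·((-4)·(5/2−7) + (1/4)·(7−(-4)) + (-1)·(-4−(5/2))) = ½·(18 + 11/4 + 13/2) = 109/8, so the B_2-coordinate is 1/4.
[B_1B_2M] = ½·((-4)·(0−(5/2)) + 7·(5/2−(-4)) + (1/4)·(-4−0)) = ½·(10 + 91/2 − 1) = 109/4, so the B_3-coordinate is 1/2.

(1/4, 1/4, 1/2)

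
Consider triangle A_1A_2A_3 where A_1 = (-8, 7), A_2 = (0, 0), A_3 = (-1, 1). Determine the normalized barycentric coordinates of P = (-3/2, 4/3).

(1/6, 2/3, 1/6)

Signed area of the reference triangle: [A_1A_2A_3] = ½·((-8)·(0−1) + 0·(1−7) + (-1)·(7−0)) = ½·(8 + 0 − 7) = 1/2.
[PA_2A_3] = ½·((-3/2)·(0−1) + 0·(1−(4/3)) + (-1)·(4/3−0)) = ½·(3/2 + 0 − 4/3) = 1/12, so the A_1-coordinate is (1/12)/(1/2) = 1/6.
[A_1PA_3] = ½·((-8)·(4/3−1) + (-3/2)·(1−7) + (-1)·(7−(4/3))) = ½·(-8/3 + 9 − 17/3) = 1/3, so the A_2-coordinate is 2/3.
[A_1A_2P] = ½·((-8)·(0−(4/3)) + 0·(4/3−7) + (-3/2)·(7−0)) = ½·(32/3 + 0 − 21/2) = 1/12, so the A_3-coordinate is 1/6.
Check: 1/6 + 2/3 + 1/6 = 1.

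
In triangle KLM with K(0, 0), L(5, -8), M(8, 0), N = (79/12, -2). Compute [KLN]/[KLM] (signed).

[KLM] = ½·(0·(-8−0) + 5·(0−0) + 8·(0−(-8))) = ½·(0 + 0 + 64) = 32.
[KLN] = ½·(0·(-8−(-2)) + 5·(-2−0) + (79/12)·(0−(-8))) = ½·(0 − 10 + 158/3) = 64/3, so the ratio is (64/3)/32 = 2/3.

2/3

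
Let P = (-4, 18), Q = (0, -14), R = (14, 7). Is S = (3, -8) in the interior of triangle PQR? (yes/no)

yes

Barycentric coordinates of S: (3/76, 391/532, 30/133).
The three coordinates are positive, positive, positive; a point is interior exactly when all three are positive.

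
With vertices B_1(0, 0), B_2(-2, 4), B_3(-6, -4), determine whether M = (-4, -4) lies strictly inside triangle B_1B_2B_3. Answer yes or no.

Barycentric coordinates of M: (1/2, -1/4, 3/4).
The three coordinates are positive, negative, positive; a point is interior exactly when all three are positive.

no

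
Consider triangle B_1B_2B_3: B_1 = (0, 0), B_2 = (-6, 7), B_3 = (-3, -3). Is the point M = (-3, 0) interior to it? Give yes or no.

Barycentric coordinates of M: (3/13, 3/13, 7/13).
The three coordinates are positive, positive, positive; a point is interior exactly when all three are positive.

yes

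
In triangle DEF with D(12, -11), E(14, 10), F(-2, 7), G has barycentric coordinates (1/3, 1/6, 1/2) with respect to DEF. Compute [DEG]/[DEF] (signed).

The signed ratio [DEG]/[DEF] equals the barycentric coordinate of G at vertex F, which is 1/2.

1/2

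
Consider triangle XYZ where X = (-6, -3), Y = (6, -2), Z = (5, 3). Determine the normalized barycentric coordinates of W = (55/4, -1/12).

Signed area of the reference triangle: [XYZ] = ½·((-6)·(-2−3) + 6·(3−(-3)) + 5·(-3−(-2))) = ½·(30 + 36 − 5) = 61/2.
[WYZ] = ½·((55/4)·(-2−3) + 6·(3−(-1/12)) + 5·(-1/12−(-2))) = ½·(-275/4 + 37/2 + 115/12) = -61/3, so the X-coordinate is (-61/3)/(61/2) = -2/3.
[XWZ] = ½·((-6)·(-1/12−3) + (55/4)·(3−(-3)) + 5·(-3−(-1/12))) = ½·(37/2 + 165/2 − 175/12) = 1037/24, so the Y-coordinate is 17/12.
[XYW] = ½·((-6)·(-2−(-1/12)) + 6·(-1/12−(-3)) + (55/4)·(-3−(-2))) = ½·(23/2 + 35/2 − 55/4) = 61/8, so the Z-coordinate is 1/4.

(-2/3, 17/12, 1/4)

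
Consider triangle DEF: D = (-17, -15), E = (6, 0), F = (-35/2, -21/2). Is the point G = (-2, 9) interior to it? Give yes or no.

Barycentric coordinates of G: (-197/74, 53/74, 109/37).
The three coordinates are negative, positive, positive; a point is interior exactly when all three are positive.

no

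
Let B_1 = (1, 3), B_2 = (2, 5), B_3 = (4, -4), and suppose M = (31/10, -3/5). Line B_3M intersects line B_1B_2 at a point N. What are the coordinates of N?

Barycentric coordinates of M with respect to B_1B_2B_3: (1/10, 3/10, 3/5).
On side B_1B_2 the B_3-coordinate is zero; dropping M's B_3-weight 3/5 and renormalizing the remaining 1/10 : 3/10 gives weights 1/4, 3/4 on B_1, B_2.
N = (1/4)·(1, 3) + (3/4)·(2, 5) = (7/4, 9/2).

(7/4, 9/2)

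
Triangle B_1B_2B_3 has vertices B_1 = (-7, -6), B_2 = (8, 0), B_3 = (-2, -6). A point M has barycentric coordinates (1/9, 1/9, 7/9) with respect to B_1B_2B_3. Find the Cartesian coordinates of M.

(-13/9, -16/3)

M = (1/9)·B_1 + (1/9)·B_2 + (7/9)·B_3.
x-coordinate: (1/9)·(-7) + (1/9)·8 + (7/9)·(-2) = -13/9.
y-coordinate: (1/9)·(-6) + (1/9)·0 + (7/9)·(-6) = -16/3.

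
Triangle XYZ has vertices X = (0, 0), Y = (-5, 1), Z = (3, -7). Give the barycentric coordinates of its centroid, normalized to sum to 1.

(1/3, 1/3, 1/3)

The centroid is the average of the vertices, so each weight is 1/3.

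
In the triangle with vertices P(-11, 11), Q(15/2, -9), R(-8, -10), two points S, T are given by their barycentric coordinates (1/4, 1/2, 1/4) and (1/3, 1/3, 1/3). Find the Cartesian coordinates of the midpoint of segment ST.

Barycentric coordinates of the midpoint are the average: (7/24, 5/12, 7/24).
Converting: (7/24)·P + (5/12)·Q + (7/24)·R = (-29/12, -83/24).

(-29/12, -83/24)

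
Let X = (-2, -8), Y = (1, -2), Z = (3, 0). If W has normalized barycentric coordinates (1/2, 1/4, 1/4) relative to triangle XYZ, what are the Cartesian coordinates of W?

W = (1/2)·X + (1/4)·Y + (1/4)·Z.
x-coordinate: (1/2)·(-2) + (1/4)·1 + (1/4)·3 = 0.
y-coordinate: (1/2)·(-8) + (1/4)·(-2) + (1/4)·0 = -9/2.

(0, -9/2)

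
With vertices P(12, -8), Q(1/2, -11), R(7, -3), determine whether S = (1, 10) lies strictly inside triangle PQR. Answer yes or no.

no

Barycentric coordinates of S: (-53/29, -14/29, 96/29).
The three coordinates are negative, negative, positive; a point is interior exactly when all three are positive.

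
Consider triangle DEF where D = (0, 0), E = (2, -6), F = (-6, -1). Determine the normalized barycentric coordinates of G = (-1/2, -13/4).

Signed area of the reference triangle: [DEF] = ½·(0·(-6−(-1)) + 2·(-1−0) + (-6)·(0−(-6))) = ½·(0 − 2 − 36) = -19.
[GEF] = ½·((-1/2)·(-6−(-1)) + 2·(-1−(-13/4)) + (-6)·(-13/4−(-6))) = ½·(5/2 + 9/2 − 33/2) = -19/4, so the D-coordinate is (-19/4)/(-19) = 1/4.
[DGF] = ½·(0·(-13/4−(-1)) + (-1/2)·(-1−0) + (-6)·(0−(-13/4))) = ½·(0 + 1/2 − 39/2) = -19/2, so the E-coordinate is 1/2.
[DEG] = ½·(0·(-6−(-13/4)) + 2·(-13/4−0) + (-1/2)·(0−(-6))) = ½·(0 − 13/2 − 3) = -19/4, so the F-coordinate is 1/4.
Check: 1/4 + 1/2 + 1/4 = 1.

(1/4, 1/2, 1/4)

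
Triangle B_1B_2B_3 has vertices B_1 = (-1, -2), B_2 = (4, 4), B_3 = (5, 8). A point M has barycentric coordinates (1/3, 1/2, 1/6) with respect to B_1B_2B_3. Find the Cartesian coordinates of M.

M = (1/3)·B_1 + (1/2)·B_2 + (1/6)·B_3.
x-coordinate: (1/3)·(-1) + (1/2)·4 + (1/6)·5 = 5/2.
y-coordinate: (1/3)·(-2) + (1/2)·4 + (1/6)·8 = 8/3.

(5/2, 8/3)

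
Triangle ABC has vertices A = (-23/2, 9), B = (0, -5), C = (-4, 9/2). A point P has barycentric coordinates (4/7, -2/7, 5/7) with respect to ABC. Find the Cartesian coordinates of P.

(-66/7, 137/14)

P = (4/7)·A + (-2/7)·B + (5/7)·C.
x-coordinate: (4/7)·(-23/2) + (-2/7)·0 + (5/7)·(-4) = -66/7.
y-coordinate: (4/7)·9 + (-2/7)·(-5) + (5/7)·(9/2) = 137/14.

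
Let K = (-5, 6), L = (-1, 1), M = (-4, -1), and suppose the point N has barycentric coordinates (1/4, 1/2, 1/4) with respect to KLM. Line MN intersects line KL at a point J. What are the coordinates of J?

(-7/3, 8/3)

Line MN meets KL where the M-coordinate vanishes; zeroing N's M-weight and renormalizing leaves K, L-weights 1/4 : 1/2 → (1/3, 2/3).
So J = (1/3)·K + (2/3)·L = (-7/3, 8/3).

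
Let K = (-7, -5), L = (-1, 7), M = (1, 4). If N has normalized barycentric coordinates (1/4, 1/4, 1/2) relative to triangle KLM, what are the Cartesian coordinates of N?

(-3/2, 5/2)

N = (1/4)·K + (1/4)·L + (1/2)·M.
x-coordinate: (1/4)·(-7) + (1/4)·(-1) + (1/2)·1 = -3/2.
y-coordinate: (1/4)·(-5) + (1/4)·7 + (1/2)·4 = 5/2.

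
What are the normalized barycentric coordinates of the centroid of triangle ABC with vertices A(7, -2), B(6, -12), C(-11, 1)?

The centroid is the average of the vertices, so each weight is 1/3.

(1/3, 1/3, 1/3)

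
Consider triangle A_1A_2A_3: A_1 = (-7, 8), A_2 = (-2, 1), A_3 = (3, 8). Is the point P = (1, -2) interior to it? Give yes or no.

Barycentric coordinates of P: (-18/35, 10/7, 3/35).
The three coordinates are negative, positive, positive; a point is interior exactly when all three are positive.

no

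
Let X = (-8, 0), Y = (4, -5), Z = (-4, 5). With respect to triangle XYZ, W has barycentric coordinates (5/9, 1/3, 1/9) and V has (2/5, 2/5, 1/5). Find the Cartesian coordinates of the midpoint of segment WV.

(-134/45, -19/18)

Barycentric coordinates of the midpoint are the average: (43/90, 11/30, 7/45).
Converting: (43/90)·X + (11/30)·Y + (7/45)·Z = (-134/45, -19/18).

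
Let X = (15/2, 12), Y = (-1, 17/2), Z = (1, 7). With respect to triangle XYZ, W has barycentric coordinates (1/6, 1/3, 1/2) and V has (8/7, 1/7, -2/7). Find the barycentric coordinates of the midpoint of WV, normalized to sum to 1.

Since both coordinate triples sum to 1, the midpoint's barycentrics are the componentwise average.
(1/6+8/7)/2 = 55/84; similarly 5/21 and 3/28.

(55/84, 5/21, 3/28)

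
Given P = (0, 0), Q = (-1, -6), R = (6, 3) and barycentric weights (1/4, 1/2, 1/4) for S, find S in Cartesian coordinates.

(1, -9/4)

S = (1/4)·P + (1/2)·Q + (1/4)·R.
x-coordinate: (1/4)·0 + (1/2)·(-1) + (1/4)·6 = 1.
y-coordinate: (1/4)·0 + (1/2)·(-6) + (1/4)·3 = -9/4.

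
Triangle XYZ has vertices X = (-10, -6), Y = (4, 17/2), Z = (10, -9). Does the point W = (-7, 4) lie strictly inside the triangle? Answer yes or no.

Barycentric coordinates of W: (439/664, 209/332, -193/664).
The three coordinates are positive, positive, negative; a point is interior exactly when all three are positive.

no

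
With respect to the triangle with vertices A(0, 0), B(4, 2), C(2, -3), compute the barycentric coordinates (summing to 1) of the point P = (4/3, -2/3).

Signed area of the reference triangle: [ABC] = ½·(0·(2−(-3)) + 4·(-3−0) + 2·(0−2)) = ½·(0 − 12 − 4) = -8.
[PBC] = ½·((4/3)·(2−(-3)) + 4·(-3−(-2/3)) + 2·(-2/3−2)) = ½·(20/3 − 28/3 − 16/3) = -4, so the A-coordinate is (-4)/(-8) = 1/2.
[APC] = ½·(0·(-2/3−(-3)) + (4/3)·(-3−0) + 2·(0−(-2/3))) = ½·(0 − 4 + 4/3) = -4/3, so the B-coordinate is 1/6.
[ABP] = ½·(0·(2−(-2/3)) + 4·(-2/3−0) + (4/3)·(0−2)) = ½·(0 − 8/3 − 8/3) = -8/3, so the C-coordinate is 1/3.

(1/2, 1/6, 1/3)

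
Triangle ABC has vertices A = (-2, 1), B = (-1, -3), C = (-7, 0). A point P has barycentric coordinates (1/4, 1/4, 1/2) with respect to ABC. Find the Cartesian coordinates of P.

(-17/4, -1/2)

P = (1/4)·A + (1/4)·B + (1/2)·C.
x-coordinate: (1/4)·(-2) + (1/4)·(-1) + (1/2)·(-7) = -17/4.
y-coordinate: (1/4)·1 + (1/4)·(-3) + (1/2)·0 = -1/2.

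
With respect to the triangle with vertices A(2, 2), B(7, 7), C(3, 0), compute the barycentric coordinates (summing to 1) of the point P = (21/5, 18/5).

(2/5, 2/5, 1/5)

Signed area of the reference triangle: [ABC] = ½·(2·(7−0) + 7·(0−2) + 3·(2−7)) = ½·(14 − 14 − 15) = -15/2.
[PBC] = ½·((21/5)·(7−0) + 7·(0−(18/5)) + 3·(18/5−7)) = ½·(147/5 − 126/5 − 51/5) = -3, so the A-coordinate is (-3)/(-15/2) = 2/5.
[APC] = ½·(2·(18/5−0) + (21/5)·(0−2) + 3·(2−(18/5))) = ½·(36/5 − 42/5 − 24/5) = -3, so the B-coordinate is 2/5.
[ABP] = ½·(2·(7−(18/5)) + 7·(18/5−2) + (21/5)·(2−7)) = ½·(34/5 + 56/5 − 21) = -3/2, so the C-coordinate is 1/5.
Check: 2/5 + 2/5 + 1/5 = 1.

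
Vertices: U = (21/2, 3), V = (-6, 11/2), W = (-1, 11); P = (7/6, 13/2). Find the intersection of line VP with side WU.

Barycentric coordinates of P with respect to UVW: (1/3, 1/3, 1/3).
On side WU the V-coordinate is zero; dropping P's V-weight 1/3 and renormalizing the remaining 1/3 : 1/3 gives weights 1/2, 1/2 on W, U.
Q = (1/2)·(-1, 11) + (1/2)·(21/2, 3) = (19/4, 7).

(19/4, 7)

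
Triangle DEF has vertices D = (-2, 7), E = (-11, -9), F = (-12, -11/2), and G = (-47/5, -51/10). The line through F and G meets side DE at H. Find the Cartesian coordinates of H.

(-35/4, -5)

Barycentric coordinates of G with respect to DEF: (1/5, 3/5, 1/5).
On side DE the F-coordinate is zero; dropping G's F-weight 1/5 and renormalizing the remaining 1/5 : 3/5 gives weights 1/4, 3/4 on D, E.
H = (1/4)·(-2, 7) + (3/4)·(-11, -9) = (-35/4, -5).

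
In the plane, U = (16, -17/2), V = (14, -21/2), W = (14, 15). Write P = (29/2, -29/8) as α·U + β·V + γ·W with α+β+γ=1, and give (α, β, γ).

Signed area of the reference triangle: [UVW] = ½·(16·(-21/2−15) + 14·(15−(-17/2)) + 14·(-17/2−(-21/2))) = ½·(-408 + 329 + 28) = -51/2.
[PVW] = ½·((29/2)·(-21/2−15) + 14·(15−(-29/8)) + 14·(-29/8−(-21/2))) = ½·(-1479/4 + 1043/4 + 385/4) = -51/8, so the U-coordinate is (-51/8)/(-51/2) = 1/4.
[UPW] = ½·(16·(-29/8−15) + (29/2)·(15−(-17/2)) + 14·(-17/2−(-29/8))) = ½·(-298 + 1363/4 − 273/4) = -51/4, so the V-coordinate is 1/2.
[UVP] = ½·(16·(-21/2−(-29/8)) + 14·(-29/8−(-17/2)) + (29/2)·(-17/2−(-21/2))) = ½·(-110 + 273/4 + 29) = -51/8, so the W-coordinate is 1/4.
Check: 1/4 + 1/2 + 1/4 = 1.

(1/4, 1/2, 1/4)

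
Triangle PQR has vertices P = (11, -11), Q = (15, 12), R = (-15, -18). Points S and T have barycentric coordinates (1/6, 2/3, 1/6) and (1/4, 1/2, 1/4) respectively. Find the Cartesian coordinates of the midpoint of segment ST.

Barycentric coordinates of the midpoint are the average: (5/24, 7/12, 5/24).
Converting: (5/24)·P + (7/12)·Q + (5/24)·R = (95/12, 23/24).

(95/12, 23/24)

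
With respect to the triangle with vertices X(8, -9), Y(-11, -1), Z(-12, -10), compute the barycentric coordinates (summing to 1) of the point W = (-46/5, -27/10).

Signed area of the reference triangle: [XYZ] = ½·(8·(-1−(-10)) + (-11)·(-10−(-9)) + (-12)·(-9−(-1))) = ½·(72 + 11 + 96) = 179/2.
[WYZ] = ½·((-46/5)·(-1−(-10)) + (-11)·(-10−(-27/10)) + (-12)·(-27/10−(-1))) = ½·(-414/5 + 803/10 + 102/5) = 179/20, so the X-coordinate is (179/20)/(179/2) = 1/10.
[XWZ] = ½·(8·(-27/10−(-10)) + (-46/5)·(-10−(-9)) + (-12)·(-9−(-27/10))) = ½·(292/5 + 46/5 + 378/5) = 358/5, so the Y-coordinate is 4/5.
[XYW] = ½·(8·(-1−(-27/10)) + (-11)·(-27/10−(-9)) + (-46/5)·(-9−(-1))) = ½·(68/5 − 693/10 + 368/5) = 179/20, so the Z-coordinate is 1/10.

(1/10, 4/5, 1/10)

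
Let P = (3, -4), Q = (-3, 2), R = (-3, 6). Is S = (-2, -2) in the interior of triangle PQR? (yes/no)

Barycentric coordinates of S: (1/6, 19/12, -3/4).
The three coordinates are positive, positive, negative; a point is interior exactly when all three are positive.

no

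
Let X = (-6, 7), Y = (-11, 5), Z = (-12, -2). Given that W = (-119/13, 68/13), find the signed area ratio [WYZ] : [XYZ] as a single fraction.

5/13

[XYZ] = ½·((-6)·(5−(-2)) + (-11)·(-2−7) + (-12)·(7−5)) = ½·(-42 + 99 − 24) = 33/2.
[WYZ] = ½·((-119/13)·(5−(-2)) + (-11)·(-2−(68/13)) + (-12)·(68/13−5)) = ½·(-833/13 + 1034/13 − 36/13) = 165/26, so the ratio is (165/26)/(33/2) = 5/13.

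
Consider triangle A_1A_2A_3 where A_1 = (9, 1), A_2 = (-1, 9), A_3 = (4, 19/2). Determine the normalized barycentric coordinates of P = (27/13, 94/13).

(3/13, 8/13, 2/13)

Signed area of the reference triangle: [A_1A_2A_3] = ½·(9·(9−(19/2)) + (-1)·(19/2−1) + 4·(1−9)) = ½·(-9/2 − 17/2 − 32) = -45/2.
[PA_2A_3] = ½·((27/13)·(9−(19/2)) + (-1)·(19/2−(94/13)) + 4·(94/13−9)) = ½·(-27/26 − 59/26 − 92/13) = -135/26, so the A_1-coordinate is (-135/26)/(-45/2) = 3/13.
[A_1PA_3] = ½·(9·(94/13−(19/2)) + (27/13)·(19/2−1) + 4·(1−(94/13))) = ½·(-531/26 + 459/26 − 324/13) = -180/13, so the A_2-coordinate is 8/13.
[A_1A_2P] = ½·(9·(9−(94/13)) + (-1)·(94/13−1) + (27/13)·(1−9)) = ½·(207/13 − 81/13 − 216/13) = -45/13, so the A_3-coordinate is 2/13.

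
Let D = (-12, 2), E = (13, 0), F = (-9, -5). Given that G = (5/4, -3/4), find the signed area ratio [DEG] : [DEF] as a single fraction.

1/4

[DEF] = ½·((-12)·(0−(-5)) + 13·(-5−2) + (-9)·(2−0)) = ½·(-60 − 91 − 18) = -169/2.
[DEG] = ½·((-12)·(0−(-3/4)) + 13·(-3/4−2) + (5/4)·(2−0)) = ½·(-9 − 143/4 + 5/2) = -169/8, so the ratio is (-169/8)/(-169/2) = 1/4.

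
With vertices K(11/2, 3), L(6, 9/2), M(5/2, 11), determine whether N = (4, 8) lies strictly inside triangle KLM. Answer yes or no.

Barycentric coordinates of N: (3/34, 6/17, 19/34).
The three coordinates are positive, positive, positive; a point is interior exactly when all three are positive.

yes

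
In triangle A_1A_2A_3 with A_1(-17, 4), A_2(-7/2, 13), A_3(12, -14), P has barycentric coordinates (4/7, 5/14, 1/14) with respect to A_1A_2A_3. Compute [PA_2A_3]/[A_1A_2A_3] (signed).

The signed ratio [PA_2A_3]/[A_1A_2A_3] equals the barycentric coordinate of P at vertex A_1, which is 4/7.

4/7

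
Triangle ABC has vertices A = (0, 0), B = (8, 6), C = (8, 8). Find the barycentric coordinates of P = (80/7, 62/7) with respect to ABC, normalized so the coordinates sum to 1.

Signed area of the reference triangle: [ABC] = ½·(0·(6−8) + 8·(8−0) + 8·(0−6)) = ½·(0 + 64 − 48) = 8.
[PBC] = ½·((80/7)·(6−8) + 8·(8−(62/7)) + 8·(62/7−6)) = ½·(-160/7 − 48/7 + 160/7) = -24/7, so the A-coordinate is (-24/7)/8 = -3/7.
[APC] = ½·(0·(62/7−8) + (80/7)·(8−0) + 8·(0−(62/7))) = ½·(0 + 640/7 − 496/7) = 72/7, so the B-coordinate is 9/7.
[ABP] = ½·(0·(6−(62/7)) + 8·(62/7−0) + (80/7)·(0−6)) = ½·(0 + 496/7 − 480/7) = 8/7, so the C-coordinate is 1/7.

(-3/7, 9/7, 1/7)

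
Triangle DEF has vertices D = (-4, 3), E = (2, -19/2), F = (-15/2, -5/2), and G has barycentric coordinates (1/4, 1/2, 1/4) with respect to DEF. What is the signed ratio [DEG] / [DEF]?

The signed ratio [DEG]/[DEF] equals the barycentric coordinate of G at vertex F, which is 1/4.

1/4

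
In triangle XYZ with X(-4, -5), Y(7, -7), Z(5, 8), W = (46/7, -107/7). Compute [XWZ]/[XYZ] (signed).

10/7

[XYZ] = ½·((-4)·(-7−8) + 7·(8−(-5)) + 5·(-5−(-7))) = ½·(60 + 91 + 10) = 161/2.
[XWZ] = ½·((-4)·(-107/7−8) + (46/7)·(8−(-5)) + 5·(-5−(-107/7))) = ½·(652/7 + 598/7 + 360/7) = 115, so the ratio is 115/(161/2) = 10/7.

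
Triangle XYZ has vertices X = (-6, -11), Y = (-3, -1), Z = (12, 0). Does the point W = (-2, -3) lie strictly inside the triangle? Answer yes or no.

yes

Barycentric coordinates of W: (31/147, 100/147, 16/147).
The three coordinates are positive, positive, positive; a point is interior exactly when all three are positive.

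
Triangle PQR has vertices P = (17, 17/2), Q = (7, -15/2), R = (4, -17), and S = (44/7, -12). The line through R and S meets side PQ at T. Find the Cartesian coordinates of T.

Barycentric coordinates of S with respect to PQR: (1/7, 1/7, 5/7).
On side PQ the R-coordinate is zero; dropping S's R-weight 5/7 and renormalizing the remaining 1/7 : 1/7 gives weights 1/2, 1/2 on P, Q.
T = (1/2)·(17, 17/2) + (1/2)·(7, -15/2) = (12, 1/2).

(12, 1/2)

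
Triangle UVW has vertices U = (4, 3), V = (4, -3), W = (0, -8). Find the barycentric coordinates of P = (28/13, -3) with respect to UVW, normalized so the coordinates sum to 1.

Signed area of the reference triangle: [UVW] = ½·(4·(-3−(-8)) + 4·(-8−3) + 0·(3−(-3))) = ½·(20 − 44 + 0) = -12.
[PVW] = ½·((28/13)·(-3−(-8)) + 4·(-8−(-3)) + 0·(-3−(-3))) = ½·(140/13 − 20 + 0) = -60/13, so the U-coordinate is (-60/13)/(-12) = 5/13.
[UPW] = ½·(4·(-3−(-8)) + (28/13)·(-8−3) + 0·(3−(-3))) = ½·(20 − 308/13 + 0) = -24/13, so the V-coordinate is 2/13.
[UVP] = ½·(4·(-3−(-3)) + 4·(-3−3) + (28/13)·(3−(-3))) = ½·(0 − 24 + 168/13) = -72/13, so the W-coordinate is 6/13.

(5/13, 2/13, 6/13)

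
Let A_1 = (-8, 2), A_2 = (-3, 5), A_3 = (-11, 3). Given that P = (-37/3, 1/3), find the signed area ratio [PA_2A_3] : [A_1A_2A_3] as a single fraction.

[A_1A_2A_3] = ½·((-8)·(5−3) + (-3)·(3−2) + (-11)·(2−5)) = ½·(-16 − 3 + 33) = 7.
[PA_2A_3] = ½·((-37/3)·(5−3) + (-3)·(3−(1/3)) + (-11)·(1/3−5)) = ½·(-74/3 − 8 + 154/3) = 28/3, so the ratio is (28/3)/7 = 4/3.

4/3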